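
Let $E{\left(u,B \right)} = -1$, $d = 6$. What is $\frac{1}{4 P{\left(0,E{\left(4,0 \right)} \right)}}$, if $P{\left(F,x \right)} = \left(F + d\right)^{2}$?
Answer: $\frac{1}{144} \approx 0.0069444$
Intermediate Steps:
$P{\left(F,x \right)} = \left(6 + F\right)^{2}$ ($P{\left(F,x \right)} = \left(F + 6\right)^{2} = \left(6 + F\right)^{2}$)
$\frac{1}{4 P{\left(0,E{\left(4,0 \right)} \right)}} = \frac{1}{4 \left(6 + 0\right)^{2}} = \frac{1}{4 \cdot 6^{2}} = \frac{1}{4 \cdot 36} = \frac{1}{144}$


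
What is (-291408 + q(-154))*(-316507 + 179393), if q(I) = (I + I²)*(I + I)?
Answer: 1035005577456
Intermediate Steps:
q(I) = 2*I*(I + I²) (q(I) = (I + I²)*(2*I) = 2*I*(I + I²))
(-291408 + q(-154))*(-316507 + 179393) = (-291408 + 2*(-154)²*(1 - 154))*(-316507 + 179393) = (-291408 + 2*23716*(-153))*(-137114) = (-291408 - 7257096)*(-137114) = -7548504*(-137114) = 1035005577456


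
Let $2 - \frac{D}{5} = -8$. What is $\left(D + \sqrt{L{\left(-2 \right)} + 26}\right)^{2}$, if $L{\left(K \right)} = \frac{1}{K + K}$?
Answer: $\frac{\left(100 + \sqrt{103}\right)^{2}}{4} \approx 3033.2$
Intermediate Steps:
$D = 50$ ($D = 10 - -40 = 10 + 40 = 50$)
$L{\left(K \right)} = \frac{1}{2 K}$
$\left(D + \sqrt{L{\left(-2 \right)} + 26}\right)^{2} = \left(50 + \sqrt{\frac{1}{2 \left(-2\right)} + 26}\right)^{2} = \left(50 + \sqrt{\frac{1}{2} \left(- \frac{1}{2}\right) + 26}\right)^{2} = \left(50 + \sqrt{- \frac{1}{4} + 26}\right)^{2} = \left(50 + \sqrt{\frac{103}{4}}\right)^{2} = \left(50 + \frac{\sqrt{103}}{2}\right)^{2}$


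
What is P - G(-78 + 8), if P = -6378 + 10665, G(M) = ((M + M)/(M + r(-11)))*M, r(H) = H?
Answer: 357047/81 ≈ 4408.0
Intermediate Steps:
G(M) = 2*M²/(-11 + M) (G(M) = ((M + M)/(M - 11))*M = ((2*M)/(-11 + M))*M = (2*M/(-11 + M))*M = 2*M²/(-11 + M))
P = 4287
P - G(-78 + 8) = 4287 - 2*(-78 + 8)²/(-11 + (-78 + 8)) = 4287 - 2*(-70)²/(-11 - 70) = 4287 - 2*4900/(-81) = 4287 - 2*4900*(-1)/81 = 4287 - 1*(-9800/81) = 4287 + 9800/81 = 357047/81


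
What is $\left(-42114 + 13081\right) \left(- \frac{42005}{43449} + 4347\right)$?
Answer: $- \frac{5482324558334}{43449} \approx -1.2618 \cdot 10^{8}$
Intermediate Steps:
$\left(-42114 + 13081\right) \left(- \frac{42005}{43449} + 4347\right) = - 29033 \left(\left(-42005\right) \frac{1}{43449} + 4347\right) = - 29033 \left(- \frac{42005}{43449} + 4347\right) = \left(-29033\right) \frac{188830798}{43449} = - \frac{5482324558334}{43449}$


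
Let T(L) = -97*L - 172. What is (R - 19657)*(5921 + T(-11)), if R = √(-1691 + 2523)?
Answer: -133982112 + 54528*√13 ≈ -1.3379e+8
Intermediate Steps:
R = 8*√13 (R = √832 = 8*√13 ≈ 28.844)
T(L) = -172 - 97*L
(R - 19657)*(5921 + T(-11)) = (8*√13 - 19657)*(5921 + (-172 - 97*(-11))) = (-19657 + 8*√13)*(5921 + (-172 + 1067)) = (-19657 + 8*√13)*(5921 + 895) = (-19657 + 8*√13)*6816 = -133982112 + 54528*√13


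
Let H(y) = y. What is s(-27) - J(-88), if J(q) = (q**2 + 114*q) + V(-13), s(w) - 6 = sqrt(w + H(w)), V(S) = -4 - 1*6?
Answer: 2304 + 3*I*sqrt(6) ≈ 2304.0 + 7.3485*I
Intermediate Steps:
V(S) = -10 (V(S) = -4 - 6 = -10)
s(w) = 6 + sqrt(2)*sqrt(w) (s(w) = 6 + sqrt(w + w) = 6 + sqrt(2*w) = 6 + sqrt(2)*sqrt(w))
J(q) = -10 + q**2 + 114*q (J(q) = (q**2 + 114*q) - 10 = -10 + q**2 + 114*q)
s(-27) - J(-88) = (6 + sqrt(2)*sqrt(-27)) - (-10 + (-88)**2 + 114*(-88)) = (6 + sqrt(2)*(3*I*sqrt(3))) - (-10 + 7744 - 10032) = (6 + 3*I*sqrt(6)) - 1*(-2298) = (6 + 3*I*sqrt(6)) + 2298 = 2304 + 3*I*sqrt(6)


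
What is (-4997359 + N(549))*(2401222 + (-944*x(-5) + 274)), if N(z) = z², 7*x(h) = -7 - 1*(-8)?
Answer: -78936837487824/7 ≈ -1.1277e+13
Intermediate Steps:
x(h) = ⅐ (x(h) = (-7 - 1*(-8))/7 = (-7 + 8)/7 = (⅐)*1 = ⅐)
(-4997359 + N(549))*(2401222 + (-944*x(-5) + 274)) = (-4997359 + 549²)*(2401222 + (-944*⅐ + 274)) = (-4997359 + 301401)*(2401222 + (-944/7 + 274)) = -4695958*(2401222 + 974/7) = -4695958*16809528/7 = -78936837487824/7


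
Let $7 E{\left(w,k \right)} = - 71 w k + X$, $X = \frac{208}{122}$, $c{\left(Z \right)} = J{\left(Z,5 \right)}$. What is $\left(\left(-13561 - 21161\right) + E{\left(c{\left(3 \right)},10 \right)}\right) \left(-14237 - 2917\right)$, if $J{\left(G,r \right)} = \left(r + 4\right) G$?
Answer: $\frac{39198262320}{61} \approx 6.4259 \cdot 10^{8}$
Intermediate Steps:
$J{\left(G,r \right)} = G \left(4 + r\right)$ ($J{\left(G,r \right)} = \left(4 + r\right) G = G \left(4 + r\right)$)
$c{\left(Z \right)} = 9 Z$ ($c{\left(Z \right)} = Z \left(4 + 5\right) = Z 9 = 9 Z$)
$X = \frac{104}{61}$ ($X = 208 \cdot \frac{1}{122} = \frac{104}{61} \approx 1.7049$)
$E{\left(w,k \right)} = \frac{104}{427} - \frac{71 k w}{7}$ ($E{\left(w,k \right)} = \frac{- 71 w k + \frac{104}{61}}{7} = \frac{- 71 k w + \frac{104}{61}}{7} = \frac{\frac{104}{61} - 71 k w}{7} = \frac{104}{427} - \frac{71 k w}{7}$)
$\left(\left(-13561 - 21161\right) + E{\left(c{\left(3 \right)},10 \right)}\right) \left(-14237 - 2917\right) = \left(\left(-13561 - 21161\right) + \left(\frac{104}{427} - \frac{710 \cdot 9 \cdot 3}{7}\right)\right) \left(-14237 - 2917\right) = \left(\left(-13561 - 21161\right) + \left(\frac{104}{427} - \frac{710}{7} \cdot 27\right)\right) \left(-17154\right) = \left(-34722 + \left(\frac{104}{427} - \frac{19170}{7}\right)\right) \left(-17154\right) = \left(-34722 - \frac{167038}{61}\right) \left(-17154\right) = \left(- \frac{2285080}{61}\right) \left(-17154\right) = \frac{39198262320}{61}$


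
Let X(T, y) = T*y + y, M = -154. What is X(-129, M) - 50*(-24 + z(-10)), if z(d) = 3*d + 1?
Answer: 22362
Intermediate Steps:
X(T, y) = y + T*y
z(d) = 1 + 3*d
X(-129, M) - 50*(-24 + z(-10)) = -154*(1 - 129) - 50*(-24 + (1 + 3*(-10))) = -154*(-128) - 50*(-24 + (1 - 30)) = 19712 - 50*(-24 - 29) = 19712 - 50*(-53) = 19712 + 2650 = 22362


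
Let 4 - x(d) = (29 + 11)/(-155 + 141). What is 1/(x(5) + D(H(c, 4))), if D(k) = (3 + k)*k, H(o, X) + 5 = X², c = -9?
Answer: 7/1126 ≈ 0.0062167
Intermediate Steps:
x(d) = 48/7 (x(d) = 4 - (29 + 11)/(-155 + 141) = 4 - 40/(-14) = 4 - 40*(-1)/14 = 4 - 1*(-20/7) = 4 + 20/7 = 48/7)
H(o, X) = -5 + X²
D(k) = k*(3 + k)
1/(x(5) + D(H(c, 4))) = 1/(48/7 + (-5 + 4²)*(3 + (-5 + 4²))) = 1/(48/7 + (-5 + 16)*(3 + (-5 + 16))) = 1/(48/7 + 11*(3 + 11)) = 1/(48/7 + 11*14) = 1/(48/7 + 154) = 1/(1126/7) = 7/1126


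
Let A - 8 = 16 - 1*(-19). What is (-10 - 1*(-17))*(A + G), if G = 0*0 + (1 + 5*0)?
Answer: 308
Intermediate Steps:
A = 43 (A = 8 + (16 - 1*(-19)) = 8 + (16 + 19) = 8 + 35 = 43)
G = 1 (G = 0 + (1 + 0) = 0 + 1 = 1)
(-10 - 1*(-17))*(A + G) = (-10 - 1*(-17))*(43 + 1) = (-10 + 17)*44 = 7*44 = 308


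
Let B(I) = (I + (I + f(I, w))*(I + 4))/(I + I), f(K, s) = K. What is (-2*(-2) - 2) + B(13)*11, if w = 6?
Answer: 389/2 ≈ 194.50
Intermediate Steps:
B(I) = (I + 2*I*(4 + I))/(2*I) (B(I) = (I + (I + I)*(I + 4))/(I + I) = (I + (2*I)*(4 + I))/((2*I)) = (I + 2*I*(4 + I))*(1/(2*I)) = (I + 2*I*(4 + I))/(2*I))
(-2*(-2) - 2) + B(13)*11 = (-2*(-2) - 2) + (9/2 + 13)*11 = (4 - 2) + (35/2)*11 = 2 + 385/2 = 389/2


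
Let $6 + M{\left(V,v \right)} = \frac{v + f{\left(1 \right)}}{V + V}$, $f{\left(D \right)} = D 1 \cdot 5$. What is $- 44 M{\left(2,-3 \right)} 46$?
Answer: $11132$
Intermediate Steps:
$f{\left(D \right)} = 5 D$ ($f{\left(D \right)} = D 5 = 5 D$)
$M{\left(V,v \right)} = -6 + \frac{5 + v}{2 V}$ ($M{\left(V,v \right)} = -6 + \frac{v + 5 \cdot 1}{V + V} = -6 + \frac{v + 5}{2 V} = -6 + \left(5 + v\right) \frac{1}{2 V} = -6 + \frac{5 + v}{2 V}$)
$- 44 M{\left(2,-3 \right)} 46 = - 44 \frac{5 - 3 - 24}{2 \cdot 2} \cdot 46 = - 44 \cdot \frac{1}{2} \cdot \frac{1}{2} \left(5 - 3 - 24\right) 46 = - 44 \cdot \frac{1}{2} \cdot \frac{1}{2} \left(-22\right) 46 = \left(-44\right) \left(- \frac{11}{2}\right) 46 = 242 \cdot 46 = 11132$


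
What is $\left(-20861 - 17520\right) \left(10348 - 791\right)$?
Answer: $-366807217$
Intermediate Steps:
$\left(-20861 - 17520\right) \left(10348 - 791\right) = \left(-38381\right) 9557 = -366807217$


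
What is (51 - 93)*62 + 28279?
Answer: 25675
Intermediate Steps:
(51 - 93)*62 + 28279 = -42*62 + 28279 = -2604 + 28279 = 25675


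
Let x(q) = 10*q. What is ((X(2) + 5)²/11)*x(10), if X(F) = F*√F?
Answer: 300 + 2000*√2/11 ≈ 557.13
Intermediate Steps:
X(F) = F^(3/2)
((X(2) + 5)²/11)*x(10) = ((2^(3/2) + 5)²/11)*(10*10) = ((2*√2 + 5)²*(1/11))*100 = ((5 + 2*√2)²*(1/11))*100 = ((5 + 2*√2)²/11)*100 = 100*(5 + 2*√2)²/11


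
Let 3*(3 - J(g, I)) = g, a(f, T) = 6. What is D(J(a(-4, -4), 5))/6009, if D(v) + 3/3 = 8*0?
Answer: -1/6009 ≈ -0.00016642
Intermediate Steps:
J(g, I) = 3 - g/3
D(v) = -1 (D(v) = -1 + 8*0 = -1 + 0 = -1)
D(J(a(-4, -4), 5))/6009 = -1/6009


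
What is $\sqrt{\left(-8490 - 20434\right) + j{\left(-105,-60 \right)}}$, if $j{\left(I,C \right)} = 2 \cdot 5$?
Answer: $i \sqrt{28914} \approx 170.04 i$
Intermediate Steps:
$j{\left(I,C \right)} = 10$
$\sqrt{\left(-8490 - 20434\right) + j{\left(-105,-60 \right)}} = \sqrt{\left(-8490 - 20434\right) + 10} = \sqrt{-28924 + 10} = \sqrt{-28914} = i \sqrt{28914}$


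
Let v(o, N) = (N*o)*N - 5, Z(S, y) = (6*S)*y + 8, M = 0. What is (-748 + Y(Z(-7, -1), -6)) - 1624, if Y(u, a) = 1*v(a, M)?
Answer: -2377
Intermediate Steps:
Z(S, y) = 8 + 6*S*y (Z(S, y) = 6*S*y + 8 = 8 + 6*S*y)
v(o, N) = -5 + o*N² (v(o, N) = o*N² - 5 = -5 + o*N²)
Y(u, a) = -5 (Y(u, a) = 1*(-5 + a*0²) = 1*(-5 + a*0) = 1*(-5 + 0) = 1*(-5) = -5)
(-748 + Y(Z(-7, -1), -6)) - 1624 = (-748 - 5) - 1624 = -753 - 1624 = -2377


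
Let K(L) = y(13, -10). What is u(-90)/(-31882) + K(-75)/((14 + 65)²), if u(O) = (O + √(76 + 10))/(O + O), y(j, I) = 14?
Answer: 886455/397951124 + √86/5738760 ≈ 0.0022292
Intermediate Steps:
K(L) = 14
u(O) = (O + √86)/(2*O) (u(O) = (O + √86)/((2*O)) = (O + √86)*(1/(2*O)) = (O + √86)/(2*O))
u(-90)/(-31882) + K(-75)/((14 + 65)²) = ((½)*(-90 + √86)/(-90))/(-31882) + 14/((14 + 65)²) = ((½)*(-1/90)*(-90 + √86))*(-1/31882) + 14/(79²) = (½ - √86/180)*(-1/31882) + 14/6241 = (-1/63764 + √86/5738760) + 14*(1/6241) = (-1/63764 + √86/5738760) + 14/6241 = 886455/397951124 + √86/5738760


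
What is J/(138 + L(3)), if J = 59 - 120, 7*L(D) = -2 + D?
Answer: -427/967 ≈ -0.44157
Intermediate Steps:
L(D) = -2/7 + D/7 (L(D) = (-2 + D)/7 = -2/7 + D/7)
J = -61
J/(138 + L(3)) = -61/(138 + (-2/7 + (⅐)*3)) = -61/(138 + (-2/7 + 3/7)) = -61/(138 + ⅐) = -61/(967/7) = (7/967)*(-61) = -427/967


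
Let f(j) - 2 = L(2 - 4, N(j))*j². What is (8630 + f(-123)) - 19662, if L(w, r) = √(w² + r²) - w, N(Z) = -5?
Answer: 19228 + 15129*√29 ≈ 1.0070e+5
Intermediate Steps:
L(w, r) = √(r² + w²) - w
f(j) = 2 + j²*(2 + √29) (f(j) = 2 + (√((-5)² + (2 - 4)²) - (2 - 4))*j² = 2 + (√(25 + (-2)²) - 1*(-2))*j² = 2 + (√(25 + 4) + 2)*j² = 2 + (√29 + 2)*j² = 2 + (2 + √29)*j² = 2 + j²*(2 + √29))
(8630 + f(-123)) - 19662 = (8630 + (2 + (-123)²*(2 + √29))) - 19662 = (8630 + (2 + 15129*(2 + √29))) - 19662 = (8630 + (2 + (30258 + 15129*√29))) - 19662 = (8630 + (30260 + 15129*√29)) - 19662 = (38890 + 15129*√29) - 19662 = 19228 + 15129*√29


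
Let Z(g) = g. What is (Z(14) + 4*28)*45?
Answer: 5670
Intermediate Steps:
(Z(14) + 4*28)*45 = (14 + 4*28)*45 = (14 + 112)*45 = 126*45 = 5670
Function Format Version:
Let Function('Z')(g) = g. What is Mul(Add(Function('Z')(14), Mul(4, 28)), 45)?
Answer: 5670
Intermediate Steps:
Mul(Add(Function('Z')(14), Mul(4, 28)), 45) = Mul(Add(14, Mul(4, 28)), 45) = Mul(Add(14, 112), 45) = Mul(126, 45) = 5670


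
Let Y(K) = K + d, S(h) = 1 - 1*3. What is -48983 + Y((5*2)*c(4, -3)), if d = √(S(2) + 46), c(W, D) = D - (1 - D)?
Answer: -49053 + 2*√11 ≈ -49046.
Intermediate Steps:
S(h) = -2 (S(h) = 1 - 3 = -2)
c(W, D) = -1 + 2*D (c(W, D) = D + (-1 + D) = -1 + 2*D)
d = 2*√11 (d = √(-2 + 46) = √44 = 2*√11 ≈ 6.6332)
Y(K) = K + 2*√11
-48983 + Y((5*2)*c(4, -3)) = -48983 + ((5*2)*(-1 + 2*(-3)) + 2*√11) = -48983 + (10*(-1 - 6) + 2*√11) = -48983 + (10*(-7) + 2*√11) = -48983 + (-70 + 2*√11) = -49053 + 2*√11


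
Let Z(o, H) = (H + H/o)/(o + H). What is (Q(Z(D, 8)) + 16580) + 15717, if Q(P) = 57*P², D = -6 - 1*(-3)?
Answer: 2427139/75 ≈ 32362.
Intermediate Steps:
D = -3 (D = -6 + 3 = -3)
Z(o, H) = (H + H/o)/(H + o)
(Q(Z(D, 8)) + 16580) + 15717 = (57*(8*(1 - 3)/(-3*(8 - 3)))² + 16580) + 15717 = (57*(8*(-⅓)*(-2)/5)² + 16580) + 15717 = (57*(8*(-⅓)*(⅕)*(-2))² + 16580) + 15717 = (57*(16/15)² + 16580) + 15717 = (57*(256/225) + 16580) + 15717 = (4864/75 + 16580) + 15717 = 1248364/75 + 15717 = 2427139/75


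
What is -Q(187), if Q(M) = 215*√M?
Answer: -215*√187 ≈ -2940.1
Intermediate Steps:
-Q(187) = -215*√187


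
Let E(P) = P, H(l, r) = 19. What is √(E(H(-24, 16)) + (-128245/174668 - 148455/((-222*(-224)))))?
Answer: √740176547141801/6959848 ≈ 3.9090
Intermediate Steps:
√(E(H(-24, 16)) + (-128245/174668 - 148455/((-222*(-224))))) = √(19 + (-128245/174668 - 148455/((-222*(-224))))) = √(19 + (-128245*1/174668 - 148455/49728)) = √(19 + (-9865/13436 - 148455*1/49728)) = √(19 + (-9865/13436 - 49485/16576)) = √(19 - 207100675/55678784) = √(850796221/55678784) = √740176547141801/6959848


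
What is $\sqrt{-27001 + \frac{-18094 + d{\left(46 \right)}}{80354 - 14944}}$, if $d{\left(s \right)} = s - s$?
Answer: $\frac{4 i \sqrt{1805064073385}}{32705} \approx 164.32 i$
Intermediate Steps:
$d{\left(s \right)} = 0$
$\sqrt{-27001 + \frac{-18094 + d{\left(46 \right)}}{80354 - 14944}} = \sqrt{-27001 + \frac{-18094 + 0}{80354 - 14944}} = \sqrt{-27001 - \frac{18094}{65410}} = \sqrt{-27001 - \frac{9047}{32705}} = \sqrt{- \frac{883076752}{32705}} = \frac{4 i \sqrt{1805064073385}}{32705}$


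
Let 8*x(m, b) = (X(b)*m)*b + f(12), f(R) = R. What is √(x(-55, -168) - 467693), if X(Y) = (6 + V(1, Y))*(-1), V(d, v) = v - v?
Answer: I*√1898486/2 ≈ 688.93*I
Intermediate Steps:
V(d, v) = 0
X(Y) = -6 (X(Y) = (6 + 0)*(-1) = 6*(-1) = -6)
x(m, b) = 3/2 - 3*b*m/4 (x(m, b) = ((-6*m)*b + 12)/8 = (-6*b*m + 12)/8 = (12 - 6*b*m)/8 = 3/2 - 3*b*m/4)
√(x(-55, -168) - 467693) = √((3/2 - ¾*(-168)*(-55)) - 467693) = √((3/2 - 6930) - 467693) = √(-13857/2 - 467693) = √(-949243/2) = I*√1898486/2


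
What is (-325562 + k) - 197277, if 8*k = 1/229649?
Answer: -960555628087/1837192 ≈ -5.2284e+5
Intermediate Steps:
k = 1/1837192 (k = (1/8)/229649 = (1/8)*(1/229649) = 1/1837192 ≈ 5.4431e-7)
(-325562 + k) - 197277 = (-325562 + 1/1837192) - 197277 = -598119901903/1837192 - 197277 = -960555628087/1837192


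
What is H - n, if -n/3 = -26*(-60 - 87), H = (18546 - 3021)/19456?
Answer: 223098021/19456 ≈ 11467.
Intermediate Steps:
H = 15525/19456 (H = 15525*(1/19456) = 15525/19456 ≈ 0.79795)
n = -11466 (n = -(-78)*(-60 - 87) = -(-78)*(-147) = -3*3822 = -11466)
H - n = 15525/19456 - 1*(-11466) = 15525/19456 + 11466 = 223098021/19456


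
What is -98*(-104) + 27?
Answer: 10219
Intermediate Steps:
-98*(-104) + 27 = 10192 + 27 = 10219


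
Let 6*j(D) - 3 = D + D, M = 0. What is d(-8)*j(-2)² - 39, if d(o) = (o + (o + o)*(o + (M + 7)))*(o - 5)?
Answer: -377/9 ≈ -41.889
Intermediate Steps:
j(D) = ½ + D/3 (j(D) = ½ + (D + D)/6 = ½ + (2*D)/6 = ½ + D/3)
d(o) = (-5 + o)*(o + 2*o*(7 + o)) (d(o) = (o + (o + o)*(o + (0 + 7)))*(o - 5) = (o + (2*o)*(o + 7))*(-5 + o) = (o + (2*o)*(7 + o))*(-5 + o) = (o + 2*o*(7 + o))*(-5 + o) = (-5 + o)*(o + 2*o*(7 + o)))
d(-8)*j(-2)² - 39 = (-8*(-75 + 2*(-8)² + 5*(-8)))*(½ + (⅓)*(-2))² - 39 = (-8*(-75 + 2*64 - 40))*(½ - ⅔)² - 39 = (-8*(-75 + 128 - 40))*(-⅙)² - 39 = -8*13*(1/36) - 39 = -104*1/36 - 39 = -26/9 - 39 = -377/9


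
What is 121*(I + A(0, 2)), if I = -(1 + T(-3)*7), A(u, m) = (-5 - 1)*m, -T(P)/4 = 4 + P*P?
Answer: 42471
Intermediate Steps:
T(P) = -16 - 4*P**2 (T(P) = -4*(4 + P*P) = -4*(4 + P**2) = -16 - 4*P**2)
A(u, m) = -6*m
I = 363 (I = -(1 + (-16 - 4*(-3)**2)*7) = -(1 + (-16 - 4*9)*7) = -(1 + (-16 - 36)*7) = -(1 - 52*7) = -(1 - 364) = -1*(-363) = 363)
121*(I + A(0, 2)) = 121*(363 - 6*2) = 121*(363 - 12) = 121*351 = 42471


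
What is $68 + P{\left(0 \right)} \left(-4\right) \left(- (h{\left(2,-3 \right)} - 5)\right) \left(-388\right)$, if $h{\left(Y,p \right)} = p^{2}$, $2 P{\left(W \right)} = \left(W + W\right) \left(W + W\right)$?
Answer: $68$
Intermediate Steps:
$P{\left(W \right)} = 2 W^{2}$ ($P{\left(W \right)} = \frac{\left(W + W\right) \left(W + W\right)}{2} = \frac{2 W 2 W}{2} = \frac{4 W^{2}}{2} = 2 W^{2}$)
$68 + P{\left(0 \right)} \left(-4\right) \left(- (h{\left(2,-3 \right)} - 5)\right) \left(-388\right) = 68 + 2 \cdot 0^{2} \left(-4\right) \left(- (\left(-3\right)^{2} - 5)\right) \left(-388\right) = 68 + 2 \cdot 0 \left(-4\right) \left(- (9 - 5)\right) \left(-388\right) = 68 + 0 \left(-4\right) \left(\left(-1\right) 4\right) \left(-388\right) = 68 + 0 \left(-4\right) \left(-388\right) = 68 + 0 \left(-388\right) = 68 + 0 = 68$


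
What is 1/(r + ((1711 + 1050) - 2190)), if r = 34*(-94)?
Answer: -1/2625 ≈ -0.00038095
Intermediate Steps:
r = -3196
1/(r + ((1711 + 1050) - 2190)) = 1/(-3196 + ((1711 + 1050) - 2190)) = 1/(-3196 + (2761 - 2190)) = 1/(-3196 + 571) = 1/(-2625) = -1/2625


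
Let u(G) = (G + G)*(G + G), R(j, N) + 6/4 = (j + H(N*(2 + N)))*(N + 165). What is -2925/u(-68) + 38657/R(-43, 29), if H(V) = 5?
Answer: -1473134719/272760512 ≈ -5.4008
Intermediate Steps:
R(j, N) = -3/2 + (5 + j)*(165 + N) (R(j, N) = -3/2 + (j + 5)*(N + 165) = -3/2 + (5 + j)*(165 + N))
u(G) = 4*G**2 (u(G) = (2*G)*(2*G) = 4*G**2)
-2925/u(-68) + 38657/R(-43, 29) = -2925/(4*(-68)**2) + 38657/(1647/2 + 5*29 + 165*(-43) + 29*(-43)) = -2925/(4*4624) + 38657/(1647/2 + 145 - 7095 - 1247) = -2925/18496 + 38657/(-14747/2) = -2925*1/18496 + 38657*(-2/14747) = -2925/18496 - 77314/14747 = -1473134719/272760512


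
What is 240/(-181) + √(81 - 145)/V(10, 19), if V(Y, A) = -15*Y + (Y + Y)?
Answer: -240/181 - 4*I/65 ≈ -1.326 - 0.061538*I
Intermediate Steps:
V(Y, A) = -13*Y (V(Y, A) = -15*Y + 2*Y = -13*Y)
240/(-181) + √(81 - 145)/V(10, 19) = 240/(-181) + √(81 - 145)/((-13*10)) = 240*(-1/181) + √(-64)/(-130) = -240/181 + (8*I)*(-1/130) = -240/181 - 4*I/65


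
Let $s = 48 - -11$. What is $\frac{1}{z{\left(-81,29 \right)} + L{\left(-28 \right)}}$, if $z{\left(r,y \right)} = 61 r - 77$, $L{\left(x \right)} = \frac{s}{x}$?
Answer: $- \frac{28}{140563} \approx -0.0001992$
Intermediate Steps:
$s = 59$ ($s = 48 + 11 = 59$)
$L{\left(x \right)} = \frac{59}{x}$
$z{\left(r,y \right)} = -77 + 61 r$
$\frac{1}{z{\left(-81,29 \right)} + L{\left(-28 \right)}} = \frac{1}{\left(-77 + 61 \left(-81\right)\right) + \frac{59}{-28}} = \frac{1}{\left(-77 - 4941\right) + 59 \left(- \frac{1}{28}\right)} = \frac{1}{-5018 - \frac{59}{28}} = \frac{1}{- \frac{140563}{28}} = - \frac{28}{140563}$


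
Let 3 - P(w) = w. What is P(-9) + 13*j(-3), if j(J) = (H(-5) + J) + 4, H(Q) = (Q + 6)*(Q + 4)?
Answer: 12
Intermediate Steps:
H(Q) = (4 + Q)*(6 + Q) (H(Q) = (6 + Q)*(4 + Q) = (4 + Q)*(6 + Q))
P(w) = 3 - w
j(J) = 3 + J (j(J) = ((24 + (-5)² + 10*(-5)) + J) + 4 = ((24 + 25 - 50) + J) + 4 = (-1 + J) + 4 = 3 + J)
P(-9) + 13*j(-3) = (3 - 1*(-9)) + 13*(3 - 3) = (3 + 9) + 13*0 = 12 + 0 = 12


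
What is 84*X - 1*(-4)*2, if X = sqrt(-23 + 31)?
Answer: 8 + 168*sqrt(2) ≈ 245.59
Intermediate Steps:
X = 2*sqrt(2) (X = sqrt(8) = 2*sqrt(2) ≈ 2.8284)
84*X - 1*(-4)*2 = 84*(2*sqrt(2)) - 1*(-4)*2 = 168*sqrt(2) + 4*2 = 168*sqrt(2) + 8 = 8 + 168*sqrt(2)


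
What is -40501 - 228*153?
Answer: -75385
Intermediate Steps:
-40501 - 228*153 = -40501 - 34884 = -75385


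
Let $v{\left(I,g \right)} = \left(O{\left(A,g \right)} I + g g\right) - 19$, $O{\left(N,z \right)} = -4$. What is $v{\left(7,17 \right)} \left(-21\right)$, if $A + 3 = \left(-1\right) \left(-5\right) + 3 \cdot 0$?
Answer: $-5082$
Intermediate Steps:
$A = 2$ ($A = -3 + \left(\left(-1\right) \left(-5\right) + 3 \cdot 0\right) = -3 + \left(5 + 0\right) = -3 + 5 = 2$)
$v{\left(I,g \right)} = -19 + g^{2} - 4 I$ ($v{\left(I,g \right)} = \left(- 4 I + g g\right) - 19 = \left(- 4 I + g^{2}\right) - 19 = \left(g^{2} - 4 I\right) - 19 = -19 + g^{2} - 4 I$)
$v{\left(7,17 \right)} \left(-21\right) = \left(-19 + 17^{2} - 28\right) \left(-21\right) = \left(-19 + 289 - 28\right) \left(-21\right) = 242 \left(-21\right) = -5082$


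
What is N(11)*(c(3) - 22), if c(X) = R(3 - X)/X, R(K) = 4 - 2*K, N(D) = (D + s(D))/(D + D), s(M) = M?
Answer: -62/3 ≈ -20.667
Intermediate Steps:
N(D) = 1 (N(D) = (D + D)/(D + D) = (2*D)/((2*D)) = (2*D)*(1/(2*D)) = 1)
c(X) = (-2 + 2*X)/X (c(X) = (4 - 2*(3 - X))/X = (4 + (-6 + 2*X))/X = (-2 + 2*X)/X)
N(11)*(c(3) - 22) = 1*((2 - 2/3) - 22) = 1*((2 - 2*⅓) - 22) = 1*((2 - ⅔) - 22) = 1*(4/3 - 22) = 1*(-62/3) = -62/3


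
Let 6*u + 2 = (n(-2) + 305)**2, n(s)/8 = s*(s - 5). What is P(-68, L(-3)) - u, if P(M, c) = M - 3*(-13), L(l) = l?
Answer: -174061/6 ≈ -29010.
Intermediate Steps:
n(s) = 8*s*(-5 + s) (n(s) = 8*(s*(s - 5)) = 8*(s*(-5 + s)) = 8*s*(-5 + s))
P(M, c) = 39 + M (P(M, c) = M + 39 = 39 + M)
u = 173887/6 (u = -1/3 + (8*(-2)*(-5 - 2) + 305)**2/6 = -1/3 + (8*(-2)*(-7) + 305)**2/6 = -1/3 + (112 + 305)**2/6 = -1/3 + (1/6)*417**2 = -1/3 + (1/6)*173889 = -1/3 + 57963/2 = 173887/6 ≈ 28981.)
P(-68, L(-3)) - u = (39 - 68) - 1*173887/6 = -29 - 173887/6 = -174061/6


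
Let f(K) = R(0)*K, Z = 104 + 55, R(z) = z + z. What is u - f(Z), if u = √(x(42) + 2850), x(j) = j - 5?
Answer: √2887 ≈ 53.731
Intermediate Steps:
x(j) = -5 + j
R(z) = 2*z
Z = 159
f(K) = 0 (f(K) = (2*0)*K = 0*K = 0)
u = √2887 (u = √((-5 + 42) + 2850) = √(37 + 2850) = √2887 ≈ 53.731)
u - f(Z) = √2887 - 1*0 = √2887 + 0 = √2887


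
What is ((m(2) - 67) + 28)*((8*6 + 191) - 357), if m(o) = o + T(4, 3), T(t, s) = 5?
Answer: 3776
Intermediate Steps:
m(o) = 5 + o (m(o) = o + 5 = 5 + o)
((m(2) - 67) + 28)*((8*6 + 191) - 357) = (((5 + 2) - 67) + 28)*((8*6 + 191) - 357) = ((7 - 67) + 28)*((48 + 191) - 357) = (-60 + 28)*(239 - 357) = -32*(-118) = 3776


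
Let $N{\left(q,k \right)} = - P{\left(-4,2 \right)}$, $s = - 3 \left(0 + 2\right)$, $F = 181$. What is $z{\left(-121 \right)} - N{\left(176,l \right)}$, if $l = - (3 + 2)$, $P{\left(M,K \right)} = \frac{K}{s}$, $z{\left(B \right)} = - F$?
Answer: $- \frac{544}{3} \approx -181.33$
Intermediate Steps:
$s = -6$ ($s = \left(-3\right) 2 = -6$)
$z{\left(B \right)} = -181$ ($z{\left(B \right)} = \left(-1\right) 181 = -181$)
$P{\left(M,K \right)} = - \frac{K}{6}$ ($P{\left(M,K \right)} = \frac{K}{-6} = K \left(- \frac{1}{6}\right) = - \frac{K}{6}$)
$l = -5$ ($l = \left(-1\right) 5 = -5$)
$N{\left(q,k \right)} = \frac{1}{3}$ ($N{\left(q,k \right)} = - \frac{\left(-1\right) 2}{6} = \left(-1\right) \left(- \frac{1}{3}\right) = \frac{1}{3}$)
$z{\left(-121 \right)} - N{\left(176,l \right)} = -181 - \frac{1}{3} = - \frac{544}{3}$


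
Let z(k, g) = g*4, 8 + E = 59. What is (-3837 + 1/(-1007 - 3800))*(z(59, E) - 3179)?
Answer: 54872268500/4807 ≈ 1.1415e+7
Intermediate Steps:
E = 51 (E = -8 + 59 = 51)
z(k, g) = 4*g
(-3837 + 1/(-1007 - 3800))*(z(59, E) - 3179) = (-3837 + 1/(-1007 - 3800))*(4*51 - 3179) = (-3837 + 1/(-4807))*(204 - 3179) = (-3837 - 1/4807)*(-2975) = -18444460/4807*(-2975) = 54872268500/4807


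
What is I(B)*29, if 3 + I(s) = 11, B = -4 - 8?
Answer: 232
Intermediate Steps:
B = -12
I(s) = 8 (I(s) = -3 + 11 = 8)
I(B)*29 = 8*29 = 232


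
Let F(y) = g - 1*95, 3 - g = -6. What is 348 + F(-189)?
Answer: 262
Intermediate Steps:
g = 9 (g = 3 - 1*(-6) = 3 + 6 = 9)
F(y) = -86 (F(y) = 9 - 1*95 = 9 - 95 = -86)
348 + F(-189) = 348 - 86 = 262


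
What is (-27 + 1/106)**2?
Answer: 8185321/11236 ≈ 728.49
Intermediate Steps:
(-27 + 1/106)**2 = (-2861/106)**2 = 8185321/11236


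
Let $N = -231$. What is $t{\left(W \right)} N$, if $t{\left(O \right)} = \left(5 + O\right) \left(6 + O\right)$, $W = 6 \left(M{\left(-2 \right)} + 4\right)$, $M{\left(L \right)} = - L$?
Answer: $-397782$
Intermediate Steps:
$W = 36$ ($W = 6 \left(\left(-1\right) \left(-2\right) + 4\right) = 6 \left(2 + 4\right) = 6 \cdot 6 = 36$)
$t{\left(W \right)} N = \left(30 + 36^{2} + 11 \cdot 36\right) \left(-231\right) = \left(30 + 1296 + 396\right) \left(-231\right) = 1722 \left(-231\right) = -397782$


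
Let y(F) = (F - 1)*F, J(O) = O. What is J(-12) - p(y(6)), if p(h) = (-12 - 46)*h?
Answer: 1728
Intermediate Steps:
y(F) = F*(-1 + F) (y(F) = (-1 + F)*F = F*(-1 + F))
p(h) = -58*h
J(-12) - p(y(6)) = -12 - (-58)*6*(-1 + 6) = -12 - (-58)*6*5 = -12 - (-58)*30 = -12 - 1*(-1740) = -12 + 1740 = 1728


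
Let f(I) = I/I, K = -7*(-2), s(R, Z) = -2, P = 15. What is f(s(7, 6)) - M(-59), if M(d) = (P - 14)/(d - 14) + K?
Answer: -948/73 ≈ -12.986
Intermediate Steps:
K = 14
M(d) = 14 + 1/(-14 + d) (M(d) = (15 - 14)/(d - 14) + 14 = 1/(-14 + d) + 14 = 14 + 1/(-14 + d))
f(I) = 1
f(s(7, 6)) - M(-59) = 1 - (-195 + 14*(-59))/(-14 - 59) = 1 - (-195 - 826)/(-73) = 1 - (-1)*(-1021)/73 = 1 - 1*1021/73 = 1 - 1021/73 = -948/73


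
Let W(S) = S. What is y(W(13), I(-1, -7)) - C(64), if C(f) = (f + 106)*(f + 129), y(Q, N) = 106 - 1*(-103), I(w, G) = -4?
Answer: -32601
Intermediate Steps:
y(Q, N) = 209 (y(Q, N) = 106 + 103 = 209)
C(f) = (106 + f)*(129 + f)
y(W(13), I(-1, -7)) - C(64) = 209 - (13674 + 64**2 + 235*64) = 209 - (13674 + 4096 + 15040) = 209 - 1*32810 = 209 - 32810 = -32601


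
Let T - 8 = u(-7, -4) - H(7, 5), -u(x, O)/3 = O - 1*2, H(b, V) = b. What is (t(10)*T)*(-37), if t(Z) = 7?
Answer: -4921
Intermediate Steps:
u(x, O) = 6 - 3*O (u(x, O) = -3*(O - 1*2) = -3*(O - 2) = -3*(-2 + O) = 6 - 3*O)
T = 19 (T = 8 + ((6 - 3*(-4)) - 1*7) = 8 + ((6 + 12) - 7) = 8 + (18 - 7) = 8 + 11 = 19)
(t(10)*T)*(-37) = (7*19)*(-37) = 133*(-37) = -4921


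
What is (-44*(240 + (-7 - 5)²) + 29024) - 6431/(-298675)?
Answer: 3622336831/298675 ≈ 12128.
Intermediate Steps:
(-44*(240 + (-7 - 5)²) + 29024) - 6431/(-298675) = (-44*(240 + (-12)²) + 29024) - 6431*(-1/298675) = (-44*(240 + 144) + 29024) + 6431/298675 = (-44*384 + 29024) + 6431/298675 = (-16896 + 29024) + 6431/298675 = 12128 + 6431/298675 = 3622336831/298675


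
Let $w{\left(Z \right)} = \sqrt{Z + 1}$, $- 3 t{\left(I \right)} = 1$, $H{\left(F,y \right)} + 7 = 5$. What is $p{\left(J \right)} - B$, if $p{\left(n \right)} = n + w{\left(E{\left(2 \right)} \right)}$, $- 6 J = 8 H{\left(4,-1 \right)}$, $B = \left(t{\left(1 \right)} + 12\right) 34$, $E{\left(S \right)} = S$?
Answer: $-394 + \sqrt{3} \approx -392.27$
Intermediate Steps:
$H{\left(F,y \right)} = -2$ ($H{\left(F,y \right)} = -7 + 5 = -2$)
$t{\left(I \right)} = - \frac{1}{3}$ ($t{\left(I \right)} = \left(- \frac{1}{3}\right) 1 = - \frac{1}{3}$)
$w{\left(Z \right)} = \sqrt{1 + Z}$
$B = \frac{1190}{3}$ ($B = \left(- \frac{1}{3} + 12\right) 34 = \frac{35}{3} \cdot 34 = \frac{1190}{3} \approx 396.67$)
$J = \frac{8}{3}$ ($J = - \frac{8 \left(-2\right)}{6} = \left(- \frac{1}{6}\right) \left(-16\right) = \frac{8}{3} \approx 2.6667$)
$p{\left(n \right)} = n + \sqrt{3}$ ($p{\left(n \right)} = n + \sqrt{1 + 2} = n + \sqrt{3}$)
$p{\left(J \right)} - B = \left(\frac{8}{3} + \sqrt{3}\right) - \frac{1190}{3} = -394 + \sqrt{3}$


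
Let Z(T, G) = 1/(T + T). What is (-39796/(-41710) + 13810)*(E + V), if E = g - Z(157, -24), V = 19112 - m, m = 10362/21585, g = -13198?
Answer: 1924022556100092556/23558120825 ≈ 8.1671e+7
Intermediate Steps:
m = 3454/7195 (m = 10362*(1/21585) = 3454/7195 ≈ 0.48006)
Z(T, G) = 1/(2*T)
V = 137507386/7195 (V = 19112 - 1*3454/7195 = 19112 - 3454/7195 = 137507386/7195 ≈ 19112.)
E = -4144173/314 (E = -13198 - 1/(2*157) = -13198 - 1*1/314 = -13198 - 1/314 = -4144173/314 ≈ -13198.)
(-39796/(-41710) + 13810)*(E + V) = (-39796/(-41710) + 13810)*(-4144173/314 + 137507386/7195) = (-39796*(-1/41710) + 13810)*(13359994469/2259230) = (19898/20855 + 13810)*(13359994469/2259230) = (288027448/20855)*(13359994469/2259230) = 1924022556100092556/23558120825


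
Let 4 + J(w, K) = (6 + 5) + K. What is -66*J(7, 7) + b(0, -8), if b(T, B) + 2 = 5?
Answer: -921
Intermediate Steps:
b(T, B) = 3 (b(T, B) = -2 + 5 = 3)
J(w, K) = 7 + K (J(w, K) = -4 + ((6 + 5) + K) = -4 + (11 + K) = 7 + K)
-66*J(7, 7) + b(0, -8) = -66*(7 + 7) + 3 = -66*14 + 3 = -924 + 3 = -921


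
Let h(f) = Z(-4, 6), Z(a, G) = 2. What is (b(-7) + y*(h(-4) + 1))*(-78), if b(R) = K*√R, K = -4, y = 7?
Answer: -1638 + 312*I*√7 ≈ -1638.0 + 825.47*I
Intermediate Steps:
h(f) = 2
b(R) = -4*√R
(b(-7) + y*(h(-4) + 1))*(-78) = (-4*I*√7 + 7*(2 + 1))*(-78) = (-4*I*√7 + 7*3)*(-78) = (-4*I*√7 + 21)*(-78) = (21 - 4*I*√7)*(-78) = -1638 + 312*I*√7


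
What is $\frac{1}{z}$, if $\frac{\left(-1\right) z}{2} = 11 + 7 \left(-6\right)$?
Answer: $\frac{1}{62} \approx 0.016129$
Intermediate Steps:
$z = 62$ ($z = - 2 \left(11 + 7 \left(-6\right)\right) = - 2 \left(11 - 42\right) = \left(-2\right) \left(-31\right) = 62$)
$\frac{1}{z} = \frac{1}{62}$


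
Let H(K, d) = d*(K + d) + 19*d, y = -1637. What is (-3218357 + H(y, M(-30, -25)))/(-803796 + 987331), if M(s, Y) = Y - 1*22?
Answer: -3140102/183535 ≈ -17.109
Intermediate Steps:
M(s, Y) = -22 + Y (M(s, Y) = Y - 22 = -22 + Y)
H(K, d) = 19*d + d*(K + d)
(-3218357 + H(y, M(-30, -25)))/(-803796 + 987331) = (-3218357 + (-22 - 25)*(19 - 1637 + (-22 - 25)))/(-803796 + 987331) = (-3218357 - 47*(19 - 1637 - 47))/183535 = (-3218357 - 47*(-1665))*(1/183535) = (-3218357 + 78255)*(1/183535) = -3140102*1/183535 = -3140102/183535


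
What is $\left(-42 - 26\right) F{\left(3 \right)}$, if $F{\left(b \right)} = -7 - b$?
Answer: $680$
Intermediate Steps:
$\left(-42 - 26\right) F{\left(3 \right)} = \left(-42 - 26\right) \left(-7 - 3\right) = - 68 \left(-7 - 3\right) = \left(-68\right) \left(-10\right) = 680$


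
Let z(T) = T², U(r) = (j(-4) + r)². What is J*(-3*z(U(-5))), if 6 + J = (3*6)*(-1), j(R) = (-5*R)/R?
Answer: 720000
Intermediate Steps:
j(R) = -5
J = -24 (J = -6 + (3*6)*(-1) = -6 + 18*(-1) = -6 - 18 = -24)
U(r) = (-5 + r)²
J*(-3*z(U(-5))) = -(-72)*((-5 - 5)²)² = -(-72)*((-10)²)² = -(-72)*100² = -(-72)*10000 = -24*(-30000) = 720000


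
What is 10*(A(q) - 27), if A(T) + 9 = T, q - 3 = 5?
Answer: -280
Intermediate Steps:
q = 8 (q = 3 + 5 = 8)
A(T) = -9 + T
10*(A(q) - 27) = 10*((-9 + 8) - 27) = 10*(-1 - 27) = 10*(-28) = -280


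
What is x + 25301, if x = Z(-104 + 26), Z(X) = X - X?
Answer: 25301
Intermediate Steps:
Z(X) = 0
x = 0
x + 25301 = 0 + 25301 = 25301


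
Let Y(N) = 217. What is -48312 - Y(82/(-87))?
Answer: -48529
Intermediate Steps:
-48312 - Y(82/(-87)) = -48312 - 1*217 = -48312 - 217 = -48529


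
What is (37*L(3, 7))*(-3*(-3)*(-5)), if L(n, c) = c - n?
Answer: -6660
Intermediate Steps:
(37*L(3, 7))*(-3*(-3)*(-5)) = (37*(7 - 1*3))*(-3*(-3)*(-5)) = (37*(7 - 3))*(9*(-5)) = (37*4)*(-45) = 148*(-45) = -6660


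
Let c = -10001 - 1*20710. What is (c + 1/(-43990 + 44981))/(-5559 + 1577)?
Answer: 15217300/1973081 ≈ 7.7125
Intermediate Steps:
c = -30711 (c = -10001 - 20710 = -30711)
(c + 1/(-43990 + 44981))/(-5559 + 1577) = (-30711 + 1/(-43990 + 44981))/(-5559 + 1577) = (-30711 + 1/991)/(-3982) = (-30711 + 1/991)*(-1/3982) = -30434600/991*(-1/3982) = 15217300/1973081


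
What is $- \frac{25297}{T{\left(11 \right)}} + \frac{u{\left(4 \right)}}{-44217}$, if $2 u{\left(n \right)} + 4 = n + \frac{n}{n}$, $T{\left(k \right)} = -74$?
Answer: $\frac{559278706}{1636029} \approx 341.85$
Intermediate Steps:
$u{\left(n \right)} = - \frac{3}{2} + \frac{n}{2}$ ($u{\left(n \right)} = -2 + \frac{n + \frac{n}{n}}{2} = -2 + \frac{n + 1}{2} = -2 + \frac{1 + n}{2} = -2 + \left(\frac{1}{2} + \frac{n}{2}\right) = - \frac{3}{2} + \frac{n}{2}$)
$- \frac{25297}{T{\left(11 \right)}} + \frac{u{\left(4 \right)}}{-44217} = - \frac{25297}{-74} + \frac{- \frac{3}{2} + \frac{1}{2} \cdot 4}{-44217} = \left(-25297\right) \left(- \frac{1}{74}\right) + \left(- \frac{3}{2} + 2\right) \left(- \frac{1}{44217}\right) = \frac{25297}{74} + \frac{1}{2} \left(- \frac{1}{44217}\right) = \frac{25297}{74} - \frac{1}{88434} = \frac{559278706}{1636029}$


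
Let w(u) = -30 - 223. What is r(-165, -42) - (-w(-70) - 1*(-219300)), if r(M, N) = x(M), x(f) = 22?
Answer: -219531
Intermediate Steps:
r(M, N) = 22
w(u) = -253
r(-165, -42) - (-w(-70) - 1*(-219300)) = 22 - (-1*(-253) - 1*(-219300)) = 22 - (253 + 219300) = 22 - 1*219553 = 22 - 219553 = -219531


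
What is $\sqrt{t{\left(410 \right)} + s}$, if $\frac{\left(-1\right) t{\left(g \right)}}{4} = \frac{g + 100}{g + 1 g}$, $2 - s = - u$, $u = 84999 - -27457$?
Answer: $\frac{2 \sqrt{47259429}}{41} \approx 335.34$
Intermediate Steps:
$u = 112456$ ($u = 84999 + 27457 = 112456$)
$s = 112458$ ($s = 2 - \left(-1\right) 112456 = 2 - -112456 = 2 + 112456 = 112458$)
$t{\left(g \right)} = - \frac{2 \left(100 + g\right)}{g}$ ($t{\left(g \right)} = - 4 \frac{g + 100}{g + 1 g} = - 4 \frac{100 + g}{g + g} = - 4 \frac{100 + g}{2 g} = - \frac{2 \left(100 + g\right)}{g}$)
$\sqrt{t{\left(410 \right)} + s} = \sqrt{\left(-2 - \frac{200}{410}\right) + 112458} = \sqrt{\left(-2 - \frac{20}{41}\right) + 112458} = \sqrt{- \frac{102}{41} + 112458} = \sqrt{\frac{4610676}{41}} = \frac{2 \sqrt{47259429}}{41}$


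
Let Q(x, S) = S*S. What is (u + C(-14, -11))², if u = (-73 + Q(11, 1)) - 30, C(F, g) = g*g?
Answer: 361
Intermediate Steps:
C(F, g) = g²
Q(x, S) = S²
u = -102 (u = (-73 + 1²) - 30 = (-73 + 1) - 30 = -72 - 30 = -102)
(u + C(-14, -11))² = (-102 + (-11)²)² = (-102 + 121)² = 19² = 361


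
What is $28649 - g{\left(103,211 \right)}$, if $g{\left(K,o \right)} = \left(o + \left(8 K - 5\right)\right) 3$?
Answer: $25559$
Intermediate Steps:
$g{\left(K,o \right)} = -15 + 3 o + 24 K$ ($g{\left(K,o \right)} = \left(o + \left(-5 + 8 K\right)\right) 3 = \left(-5 + o + 8 K\right) 3 = -15 + 3 o + 24 K$)
$28649 - g{\left(103,211 \right)} = 28649 - \left(-15 + 3 \cdot 211 + 24 \cdot 103\right) = 28649 - \left(-15 + 633 + 2472\right) = 28649 - 3090 = 25559$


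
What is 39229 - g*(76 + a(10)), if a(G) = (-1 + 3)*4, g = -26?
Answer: 41413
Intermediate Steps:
a(G) = 8 (a(G) = 2*4 = 8)
39229 - g*(76 + a(10)) = 39229 - (-26)*(76 + 8) = 39229 - (-26)*84 = 39229 - 1*(-2184) = 39229 + 2184 = 41413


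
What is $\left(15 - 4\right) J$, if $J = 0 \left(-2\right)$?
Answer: $0$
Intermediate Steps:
$J = 0$
$\left(15 - 4\right) J = \left(15 - 4\right) 0 = 11 \cdot 0 = 0$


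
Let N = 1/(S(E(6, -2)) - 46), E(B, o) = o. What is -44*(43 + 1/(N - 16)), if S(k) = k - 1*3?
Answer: -1543520/817 ≈ -1889.3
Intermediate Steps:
S(k) = -3 + k (S(k) = k - 3 = -3 + k)
N = -1/51 (N = 1/((-3 - 2) - 46) = 1/(-5 - 46) = 1/(-51) = -1/51 ≈ -0.019608)
-44*(43 + 1/(N - 16)) = -44*(43 + 1/(-1/51 - 16)) = -44*(43 + 1/(-817/51)) = -44*(43 - 51/817) = -44*35080/817 = -1543520/817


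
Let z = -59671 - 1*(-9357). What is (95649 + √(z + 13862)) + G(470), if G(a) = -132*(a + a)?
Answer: -28431 + 2*I*√9113 ≈ -28431.0 + 190.92*I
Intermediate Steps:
z = -50314 (z = -59671 + 9357 = -50314)
G(a) = -264*a
(95649 + √(z + 13862)) + G(470) = (95649 + √(-50314 + 13862)) - 264*470 = (95649 + √(-36452)) - 124080 = (95649 + 2*I*√9113) - 124080 = -28431 + 2*I*√9113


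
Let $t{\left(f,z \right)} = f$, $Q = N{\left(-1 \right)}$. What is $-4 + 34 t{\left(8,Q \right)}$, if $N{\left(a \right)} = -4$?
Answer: $268$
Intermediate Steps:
$Q = -4$
$-4 + 34 t{\left(8,Q \right)} = -4 + 34 \cdot 8 = -4 + 272 = 268$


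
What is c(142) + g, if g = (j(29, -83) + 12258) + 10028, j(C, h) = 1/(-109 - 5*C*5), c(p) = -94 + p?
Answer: 18626555/834 ≈ 22334.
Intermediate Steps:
j(C, h) = 1/(-109 - 25*C)
g = 18586523/834 (g = (-1/(109 + 25*29) + 12258) + 10028 = (-1/(109 + 725) + 12258) + 10028 = (-1/834 + 12258) + 10028 = 10223171/834 + 10028 = 18586523/834 ≈ 22286.)
c(142) + g = (-94 + 142) + 18586523/834 = 48 + 18586523/834 = 18626555/834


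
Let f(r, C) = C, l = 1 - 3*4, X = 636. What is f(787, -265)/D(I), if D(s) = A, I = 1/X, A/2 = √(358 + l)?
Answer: -265*√347/694 ≈ -7.1130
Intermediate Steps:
l = -11 (l = 1 - 12 = -11)
A = 2*√347 (A = 2*√(358 - 11) = 2*√347 ≈ 37.256)
I = 1/636 ≈ 0.0015723
D(s) = 2*√347
f(787, -265)/D(I) = -265*√347/694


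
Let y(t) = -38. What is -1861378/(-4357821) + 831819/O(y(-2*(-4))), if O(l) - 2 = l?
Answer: -134253751733/5810428 ≈ -23106.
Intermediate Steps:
O(l) = 2 + l
-1861378/(-4357821) + 831819/O(y(-2*(-4))) = -1861378/(-4357821) + 831819/(2 - 38) = -1861378*(-1/4357821) + 831819/(-36) = 1861378/4357821 + 831819*(-1/36) = 1861378/4357821 - 277273/12 = -134253751733/5810428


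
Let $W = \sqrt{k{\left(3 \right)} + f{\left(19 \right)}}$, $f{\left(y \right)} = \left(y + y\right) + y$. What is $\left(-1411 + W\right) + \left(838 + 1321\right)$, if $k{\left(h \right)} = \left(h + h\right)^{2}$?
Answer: $748 + \sqrt{93} \approx 757.64$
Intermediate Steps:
$f{\left(y \right)} = 3 y$ ($f{\left(y \right)} = 2 y + y = 3 y$)
$k{\left(h \right)} = 4 h^{2}$ ($k{\left(h \right)} = \left(2 h\right)^{2} = 4 h^{2}$)
$W = \sqrt{93}$ ($W = \sqrt{4 \cdot 3^{2} + 3 \cdot 19} = \sqrt{4 \cdot 9 + 57} = \sqrt{36 + 57} = \sqrt{93} \approx 9.6436$)
$\left(-1411 + W\right) + \left(838 + 1321\right) = \left(-1411 + \sqrt{93}\right) + \left(838 + 1321\right) = \left(-1411 + \sqrt{93}\right) + 2159 = 748 + \sqrt{93}$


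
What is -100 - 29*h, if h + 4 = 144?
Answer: -4160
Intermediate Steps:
h = 140 (h = -4 + 144 = 140)
-100 - 29*h = -100 - 29*140 = -100 - 4060 = -4160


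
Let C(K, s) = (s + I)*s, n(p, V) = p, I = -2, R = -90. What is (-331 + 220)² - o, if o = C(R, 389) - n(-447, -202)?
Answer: -138669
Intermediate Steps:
C(K, s) = s*(-2 + s) (C(K, s) = (s - 2)*s = (-2 + s)*s = s*(-2 + s))
o = 150990 (o = 389*(-2 + 389) - 1*(-447) = 389*387 + 447 = 150543 + 447 = 150990)
(-331 + 220)² - o = (-331 + 220)² - 1*150990 = (-111)² - 150990 = 12321 - 150990 = -138669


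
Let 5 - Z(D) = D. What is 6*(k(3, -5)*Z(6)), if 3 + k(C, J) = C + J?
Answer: 30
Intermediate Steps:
k(C, J) = -3 + C + J (k(C, J) = -3 + (C + J) = -3 + C + J)
Z(D) = 5 - D
6*(k(3, -5)*Z(6)) = 6*((-3 + 3 - 5)*(5 - 1*6)) = 6*(-5*(5 - 6)) = 6*(-5*(-1)) = 6*5 = 30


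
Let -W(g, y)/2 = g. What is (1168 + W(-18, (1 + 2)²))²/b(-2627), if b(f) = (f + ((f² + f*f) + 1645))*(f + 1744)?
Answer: -362404/3046631677 ≈ -0.00011895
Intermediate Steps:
W(g, y) = -2*g
b(f) = (1744 + f)*(1645 + f + 2*f²) (b(f) = (f + ((f² + f²) + 1645))*(1744 + f) = (f + (2*f² + 1645))*(1744 + f) = (f + (1645 + 2*f²))*(1744 + f) = (1645 + f + 2*f²)*(1744 + f) = (1744 + f)*(1645 + f + 2*f²))
(1168 + W(-18, (1 + 2)²))²/b(-2627) = (1168 - 2*(-18))²/(2868880 + 2*(-2627)³ + 3389*(-2627) + 3489*(-2627)²) = (1168 + 36)²/(2868880 + 2*(-18129265883) - 8902903 + 3489*6901129) = 1204²/(2868880 - 36258531766 - 8902903 + 24078039081) = 1449616/(-12186526708) = 1449616*(-1/12186526708) = -362404/3046631677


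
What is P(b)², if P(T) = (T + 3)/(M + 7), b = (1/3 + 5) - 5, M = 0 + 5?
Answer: 25/324 ≈ 0.077160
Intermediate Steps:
M = 5
b = ⅓ (b = (⅓ + 5) - 5 = 16/3 - 5 = ⅓ ≈ 0.33333)
P(T) = ¼ + T/12 (P(T) = (T + 3)/(5 + 7) = (3 + T)/12 = (3 + T)*(1/12) = ¼ + T/12)
P(b)² = (¼ + (1/12)*(⅓))² = (¼ + 1/36)² = (5/18)² = 25/324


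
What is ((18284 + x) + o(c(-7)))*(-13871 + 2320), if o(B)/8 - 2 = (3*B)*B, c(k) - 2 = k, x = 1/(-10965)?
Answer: -2393811901949/10965 ≈ -2.1831e+8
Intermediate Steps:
x = -1/10965 ≈ -9.1199e-5
c(k) = 2 + k
o(B) = 16 + 24*B² (o(B) = 16 + 8*((3*B)*B) = 16 + 8*(3*B²) = 16 + 24*B²)
((18284 + x) + o(c(-7)))*(-13871 + 2320) = ((18284 - 1/10965) + (16 + 24*(2 - 7)²))*(-13871 + 2320) = (200484059/10965 + (16 + 24*(-5)²))*(-11551) = (200484059/10965 + (16 + 24*25))*(-11551) = (200484059/10965 + (16 + 600))*(-11551) = (200484059/10965 + 616)*(-11551) = (207238499/10965)*(-11551) = -2393811901949/10965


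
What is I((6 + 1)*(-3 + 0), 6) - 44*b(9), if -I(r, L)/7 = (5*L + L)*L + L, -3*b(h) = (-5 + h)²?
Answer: -3958/3 ≈ -1319.3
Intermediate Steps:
b(h) = -(-5 + h)²/3
I(r, L) = -42*L² - 7*L (I(r, L) = -7*((5*L + L)*L + L) = -7*((6*L)*L + L) = -7*(6*L² + L) = -7*(L + 6*L²) = -42*L² - 7*L)
I((6 + 1)*(-3 + 0), 6) - 44*b(9) = -7*6*(1 + 6*6) - (-44)*(-5 + 9)²/3 = -7*6*(1 + 36) - (-44)*4²/3 = -7*6*37 - (-44)*16/3 = -1554 - 44*(-16/3) = -1554 + 704/3 = -3958/3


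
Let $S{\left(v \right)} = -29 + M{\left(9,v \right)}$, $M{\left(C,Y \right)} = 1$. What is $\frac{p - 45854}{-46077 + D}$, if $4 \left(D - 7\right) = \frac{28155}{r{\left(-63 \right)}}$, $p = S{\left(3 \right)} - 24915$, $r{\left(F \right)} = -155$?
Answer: $\frac{8778828}{5718311} \approx 1.5352$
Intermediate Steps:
$S{\left(v \right)} = -28$ ($S{\left(v \right)} = -29 + 1 = -28$)
$p = -24943$ ($p = -28 - 24915 = -24943$)
$D = - \frac{4763}{124}$ ($D = 7 + \frac{28155 \frac{1}{-155}}{4} = 7 + \frac{28155 \left(- \frac{1}{155}\right)}{4} = 7 + \frac{1}{4} \left(- \frac{5631}{31}\right) = 7 - \frac{5631}{124} = - \frac{4763}{124} \approx -38.411$)
$\frac{p - 45854}{-46077 + D} = \frac{-24943 - 45854}{-46077 - \frac{4763}{124}} = - \frac{70797}{- \frac{5718311}{124}} = \left(-70797\right) \left(- \frac{124}{5718311}\right) = \frac{8778828}{5718311}$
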